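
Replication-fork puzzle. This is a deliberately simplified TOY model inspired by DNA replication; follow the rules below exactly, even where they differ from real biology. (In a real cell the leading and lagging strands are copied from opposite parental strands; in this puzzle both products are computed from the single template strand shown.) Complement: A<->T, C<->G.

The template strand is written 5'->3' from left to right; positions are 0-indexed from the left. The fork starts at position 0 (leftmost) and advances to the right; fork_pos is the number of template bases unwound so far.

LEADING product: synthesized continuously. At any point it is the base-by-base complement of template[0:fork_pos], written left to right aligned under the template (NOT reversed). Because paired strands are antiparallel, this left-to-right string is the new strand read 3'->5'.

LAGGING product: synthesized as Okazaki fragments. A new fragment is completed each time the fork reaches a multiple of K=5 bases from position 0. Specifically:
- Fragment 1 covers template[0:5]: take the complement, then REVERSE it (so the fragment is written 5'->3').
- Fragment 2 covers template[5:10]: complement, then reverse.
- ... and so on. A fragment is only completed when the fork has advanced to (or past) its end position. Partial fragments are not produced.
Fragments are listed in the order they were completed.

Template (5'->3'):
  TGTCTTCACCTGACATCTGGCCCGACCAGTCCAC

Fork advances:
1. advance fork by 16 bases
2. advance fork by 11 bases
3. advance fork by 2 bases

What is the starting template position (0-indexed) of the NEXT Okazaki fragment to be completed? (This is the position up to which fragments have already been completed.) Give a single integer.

Answer: 25

Derivation:
Step 1: advance 16 -> fork_pos = 0 + 16 = 16. Reached multiple(s) of 5: 5, 10, 15 -> fragments 1-3 completed (3 total).
Step 2: advance 11 -> fork_pos = 16 + 11 = 27. Reached multiple(s) of 5: 20, 25 -> fragments 4-5 completed (5 total).
Step 3: advance 2 -> fork_pos = 27 + 2 = 29. Next multiple of 5 is 30 (not reached); still 5 fragment(s).
5 fragment(s) completed, covering template[0:25] (5 x 5 = 25). The next fragment, fragment 6, covers template[25:30], so it starts at position 25.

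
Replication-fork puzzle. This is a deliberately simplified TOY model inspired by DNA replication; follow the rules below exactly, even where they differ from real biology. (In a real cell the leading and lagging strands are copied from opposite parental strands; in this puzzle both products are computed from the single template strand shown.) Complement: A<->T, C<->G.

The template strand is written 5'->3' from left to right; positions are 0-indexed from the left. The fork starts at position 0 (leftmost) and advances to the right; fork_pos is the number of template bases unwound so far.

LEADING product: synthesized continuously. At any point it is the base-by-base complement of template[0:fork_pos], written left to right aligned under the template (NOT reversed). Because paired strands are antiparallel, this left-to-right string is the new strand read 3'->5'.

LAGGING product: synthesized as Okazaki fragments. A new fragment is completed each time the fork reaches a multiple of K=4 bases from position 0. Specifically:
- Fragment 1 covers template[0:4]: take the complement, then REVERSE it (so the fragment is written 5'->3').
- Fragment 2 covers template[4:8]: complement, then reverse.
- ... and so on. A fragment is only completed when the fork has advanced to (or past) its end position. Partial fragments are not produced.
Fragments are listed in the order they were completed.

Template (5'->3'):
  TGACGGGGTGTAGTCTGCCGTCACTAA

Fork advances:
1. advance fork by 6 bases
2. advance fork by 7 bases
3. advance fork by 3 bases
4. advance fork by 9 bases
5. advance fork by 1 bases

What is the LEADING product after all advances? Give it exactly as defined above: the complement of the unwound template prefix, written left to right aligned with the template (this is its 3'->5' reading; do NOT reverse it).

Answer: ACTGCCCCACATCAGACGGCAGTGAT

Derivation:
Step 1: advance 6 -> fork_pos = 0 + 6 = 6.
Step 2: advance 7 -> fork_pos = 6 + 7 = 13.
Step 3: advance 3 -> fork_pos = 13 + 3 = 16.
Step 4: advance 9 -> fork_pos = 16 + 9 = 25.
Step 5: advance 1 -> fork_pos = 25 + 1 = 26.
Unwound prefix: template[0:26] = TGACGGGGTGTAGTCTGCCGTCACTA
Complement it base by base (A<->T, C<->G), keeping left-to-right order:
  [0:5] TGACG -> ACTGC
  [5:10] GGGTG -> CCCAC
  [10:15] TAGTC -> ATCAG
  [15:20] TGCCG -> ACGGC
  [20:25] TCACT -> AGTGA
  [25:26] A -> T
Concatenate: ACTGCCCCACATCAGACGGCAGTGAT (length 26; written aligned with the template, i.e. 3'->5').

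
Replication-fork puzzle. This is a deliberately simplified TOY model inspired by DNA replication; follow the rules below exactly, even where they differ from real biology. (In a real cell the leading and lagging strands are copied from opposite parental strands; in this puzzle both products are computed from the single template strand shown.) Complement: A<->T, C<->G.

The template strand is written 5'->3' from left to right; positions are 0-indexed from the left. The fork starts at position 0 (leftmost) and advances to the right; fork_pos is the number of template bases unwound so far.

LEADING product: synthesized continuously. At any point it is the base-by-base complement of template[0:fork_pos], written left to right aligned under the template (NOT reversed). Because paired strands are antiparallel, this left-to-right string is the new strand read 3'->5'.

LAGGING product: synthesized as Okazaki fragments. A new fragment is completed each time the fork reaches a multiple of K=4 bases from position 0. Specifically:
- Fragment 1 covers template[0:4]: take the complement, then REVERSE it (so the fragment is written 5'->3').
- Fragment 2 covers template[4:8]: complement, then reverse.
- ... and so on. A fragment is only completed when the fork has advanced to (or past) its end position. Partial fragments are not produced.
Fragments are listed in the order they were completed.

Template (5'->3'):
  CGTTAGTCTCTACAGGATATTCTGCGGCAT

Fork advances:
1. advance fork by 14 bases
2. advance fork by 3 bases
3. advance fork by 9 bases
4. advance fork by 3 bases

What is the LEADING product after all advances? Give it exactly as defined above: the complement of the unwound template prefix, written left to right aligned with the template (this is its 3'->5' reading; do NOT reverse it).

Step 1: advance 14 -> fork_pos = 0 + 14 = 14.
Step 2: advance 3 -> fork_pos = 14 + 3 = 17.
Step 3: advance 9 -> fork_pos = 17 + 9 = 26.
Step 4: advance 3 -> fork_pos = 26 + 3 = 29.
Unwound prefix: template[0:29] = CGTTAGTCTCTACAGGATATTCTGCGGCA
Complement it base by base (A<->T, C<->G), keeping left-to-right order:
  [0:5] CGTTA -> GCAAT
  [5:10] GTCTC -> CAGAG
  [10:15] TACAG -> ATGTC
  [15:20] GATAT -> CTATA
  [20:25] TCTGC -> AGACG
  [25:29] GGCA -> CCGT
Concatenate: GCAATCAGAGATGTCCTATAAGACGCCGT (length 29; written aligned with the template, i.e. 3'->5').

Answer: GCAATCAGAGATGTCCTATAAGACGCCGT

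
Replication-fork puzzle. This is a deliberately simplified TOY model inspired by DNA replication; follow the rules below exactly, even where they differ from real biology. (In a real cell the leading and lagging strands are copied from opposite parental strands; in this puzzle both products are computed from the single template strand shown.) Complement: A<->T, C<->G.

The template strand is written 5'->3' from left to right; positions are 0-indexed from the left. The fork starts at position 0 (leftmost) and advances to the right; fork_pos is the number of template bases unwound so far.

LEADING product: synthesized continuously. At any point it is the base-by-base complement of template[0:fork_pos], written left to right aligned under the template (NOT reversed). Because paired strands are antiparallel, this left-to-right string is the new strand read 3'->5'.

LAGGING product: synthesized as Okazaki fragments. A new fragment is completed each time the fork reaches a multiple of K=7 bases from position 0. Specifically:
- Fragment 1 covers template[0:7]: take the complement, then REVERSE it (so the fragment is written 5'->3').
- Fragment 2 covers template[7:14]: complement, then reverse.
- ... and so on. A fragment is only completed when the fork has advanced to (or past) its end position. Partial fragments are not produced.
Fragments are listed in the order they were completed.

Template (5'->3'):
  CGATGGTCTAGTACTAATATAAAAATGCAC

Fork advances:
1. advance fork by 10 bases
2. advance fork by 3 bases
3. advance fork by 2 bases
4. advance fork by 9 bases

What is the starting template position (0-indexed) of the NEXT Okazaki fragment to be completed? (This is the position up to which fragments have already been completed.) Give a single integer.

Step 1: advance 10 -> fork_pos = 0 + 10 = 10. Reached multiple(s) of 7: 7 -> fragment 1 completed (1 total).
Step 2: advance 3 -> fork_pos = 10 + 3 = 13. Next multiple of 7 is 14 (not reached); still 1 fragment(s).
Step 3: advance 2 -> fork_pos = 13 + 2 = 15. Reached multiple(s) of 7: 14 -> fragment 2 completed (2 total).
Step 4: advance 9 -> fork_pos = 15 + 9 = 24. Reached multiple(s) of 7: 21 -> fragment 3 completed (3 total).
3 fragment(s) completed, covering template[0:21] (3 x 7 = 21). The next fragment, fragment 4, covers template[21:28], so it starts at position 21.

Answer: 21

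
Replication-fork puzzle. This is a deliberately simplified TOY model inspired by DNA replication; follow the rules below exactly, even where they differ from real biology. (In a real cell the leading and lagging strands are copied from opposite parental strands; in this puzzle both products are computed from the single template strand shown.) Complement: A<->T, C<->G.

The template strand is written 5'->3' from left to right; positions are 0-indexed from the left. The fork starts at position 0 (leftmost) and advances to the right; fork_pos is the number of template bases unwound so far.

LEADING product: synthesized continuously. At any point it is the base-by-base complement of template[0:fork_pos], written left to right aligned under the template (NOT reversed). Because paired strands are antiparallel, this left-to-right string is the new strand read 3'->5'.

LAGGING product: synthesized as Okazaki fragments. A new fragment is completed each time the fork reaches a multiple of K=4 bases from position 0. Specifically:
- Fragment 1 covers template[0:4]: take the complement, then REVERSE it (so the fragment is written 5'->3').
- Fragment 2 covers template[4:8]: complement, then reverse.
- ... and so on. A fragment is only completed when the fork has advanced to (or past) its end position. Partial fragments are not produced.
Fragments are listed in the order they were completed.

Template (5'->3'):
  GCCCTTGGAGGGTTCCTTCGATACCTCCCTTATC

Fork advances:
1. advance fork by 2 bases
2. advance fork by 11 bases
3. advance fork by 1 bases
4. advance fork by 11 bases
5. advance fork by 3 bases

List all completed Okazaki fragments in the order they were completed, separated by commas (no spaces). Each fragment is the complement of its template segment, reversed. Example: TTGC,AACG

Answer: GGGC,CCAA,CCCT,GGAA,CGAA,GTAT,GGAG

Derivation:
Step 1: advance 2 -> fork_pos = 0 + 2 = 2. Next multiple of 4 is 4 (not reached); still 0 fragment(s).
Step 2: advance 11 -> fork_pos = 2 + 11 = 13. Reached multiple(s) of 4: 4, 8, 12 -> fragments 1-3 completed (3 total).
Step 3: advance 1 -> fork_pos = 13 + 1 = 14. Next multiple of 4 is 16 (not reached); still 3 fragment(s).
Step 4: advance 11 -> fork_pos = 14 + 11 = 25. Reached multiple(s) of 4: 16, 20, 24 -> fragments 4-6 completed (6 total).
Step 5: advance 3 -> fork_pos = 25 + 3 = 28. Reached multiple(s) of 4: 28 -> fragment 7 completed (7 total).
Final fork_pos = 28, so 7 fragment(s) are complete. Build each: template segment -> complement -> reverse.
Fragment 1: template[0:4] = GCCC -> complement CGGG -> reversed GGGC
Fragment 2: template[4:8] = TTGG -> complement AACC -> reversed CCAA
Fragment 3: template[8:12] = AGGG -> complement TCCC -> reversed CCCT
Fragment 4: template[12:16] = TTCC -> complement AAGG -> reversed GGAA
Fragment 5: template[16:20] = TTCG -> complement AAGC -> reversed CGAA
Fragment 6: template[20:24] = ATAC -> complement TATG -> reversed GTAT
Fragment 7: template[24:28] = CTCC -> complement GAGG -> reversed GGAG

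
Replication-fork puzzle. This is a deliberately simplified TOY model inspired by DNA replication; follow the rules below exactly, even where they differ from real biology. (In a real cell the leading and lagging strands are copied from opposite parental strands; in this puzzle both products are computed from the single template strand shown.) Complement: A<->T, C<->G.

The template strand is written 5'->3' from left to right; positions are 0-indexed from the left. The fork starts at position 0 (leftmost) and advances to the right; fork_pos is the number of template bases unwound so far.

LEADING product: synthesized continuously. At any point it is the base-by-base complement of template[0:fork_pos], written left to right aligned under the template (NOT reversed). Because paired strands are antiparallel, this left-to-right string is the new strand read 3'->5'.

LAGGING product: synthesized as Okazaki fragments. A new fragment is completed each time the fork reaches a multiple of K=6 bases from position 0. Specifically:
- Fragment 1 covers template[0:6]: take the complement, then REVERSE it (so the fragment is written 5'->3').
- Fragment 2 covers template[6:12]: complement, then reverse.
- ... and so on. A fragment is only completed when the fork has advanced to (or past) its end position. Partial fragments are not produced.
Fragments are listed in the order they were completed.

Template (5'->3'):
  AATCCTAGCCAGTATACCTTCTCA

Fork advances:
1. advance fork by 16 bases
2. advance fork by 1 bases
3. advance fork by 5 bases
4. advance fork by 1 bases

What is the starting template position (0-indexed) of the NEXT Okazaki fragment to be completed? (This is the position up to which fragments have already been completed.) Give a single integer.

Answer: 18

Derivation:
Step 1: advance 16 -> fork_pos = 0 + 16 = 16. Reached multiple(s) of 6: 6, 12 -> fragments 1-2 completed (2 total).
Step 2: advance 1 -> fork_pos = 16 + 1 = 17. Next multiple of 6 is 18 (not reached); still 2 fragment(s).
Step 3: advance 5 -> fork_pos = 17 + 5 = 22. Reached multiple(s) of 6: 18 -> fragment 3 completed (3 total).
Step 4: advance 1 -> fork_pos = 22 + 1 = 23. Next multiple of 6 is 24 (not reached); still 3 fragment(s).
3 fragment(s) completed, covering template[0:18] (3 x 6 = 18). The next fragment, fragment 4, covers template[18:24], so it starts at position 18.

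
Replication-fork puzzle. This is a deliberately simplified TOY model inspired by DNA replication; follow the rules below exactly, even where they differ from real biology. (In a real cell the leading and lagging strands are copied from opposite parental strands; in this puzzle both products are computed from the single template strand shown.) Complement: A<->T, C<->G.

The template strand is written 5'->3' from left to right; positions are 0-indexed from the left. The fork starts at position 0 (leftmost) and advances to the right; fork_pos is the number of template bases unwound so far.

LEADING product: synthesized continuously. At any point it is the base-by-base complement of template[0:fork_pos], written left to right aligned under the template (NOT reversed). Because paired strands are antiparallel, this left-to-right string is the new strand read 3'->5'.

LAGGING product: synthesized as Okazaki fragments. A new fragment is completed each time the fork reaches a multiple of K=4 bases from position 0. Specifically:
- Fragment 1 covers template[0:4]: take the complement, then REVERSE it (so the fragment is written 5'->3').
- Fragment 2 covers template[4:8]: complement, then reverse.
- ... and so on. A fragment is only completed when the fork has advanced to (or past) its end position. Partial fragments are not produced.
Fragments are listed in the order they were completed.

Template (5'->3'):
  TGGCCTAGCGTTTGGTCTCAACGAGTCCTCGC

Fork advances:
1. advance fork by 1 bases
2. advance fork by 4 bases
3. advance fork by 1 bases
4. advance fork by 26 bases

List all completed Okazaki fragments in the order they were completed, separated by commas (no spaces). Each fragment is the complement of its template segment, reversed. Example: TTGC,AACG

Step 1: advance 1 -> fork_pos = 0 + 1 = 1. Next multiple of 4 is 4 (not reached); still 0 fragment(s).
Step 2: advance 4 -> fork_pos = 1 + 4 = 5. Reached multiple(s) of 4: 4 -> fragment 1 completed (1 total).
Step 3: advance 1 -> fork_pos = 5 + 1 = 6. Next multiple of 4 is 8 (not reached); still 1 fragment(s).
Step 4: advance 26 -> fork_pos = 6 + 26 = 32. Reached multiple(s) of 4: 8, 12, 16, 20, 24, 28, 32 -> fragments 2-8 completed (8 total).
Final fork_pos = 32, so 8 fragment(s) are complete. Build each: template segment -> complement -> reverse.
Fragment 1: template[0:4] = TGGC -> complement ACCG -> reversed GCCA
Fragment 2: template[4:8] = CTAG -> complement GATC -> reversed CTAG
Fragment 3: template[8:12] = CGTT -> complement GCAA -> reversed AACG
Fragment 4: template[12:16] = TGGT -> complement ACCA -> reversed ACCA
Fragment 5: template[16:20] = CTCA -> complement GAGT -> reversed TGAG
Fragment 6: template[20:24] = ACGA -> complement TGCT -> reversed TCGT
Fragment 7: template[24:28] = GTCC -> complement CAGG -> reversed GGAC
Fragment 8: template[28:32] = TCGC -> complement AGCG -> reversed GCGA

Answer: GCCA,CTAG,AACG,ACCA,TGAG,TCGT,GGAC,GCGA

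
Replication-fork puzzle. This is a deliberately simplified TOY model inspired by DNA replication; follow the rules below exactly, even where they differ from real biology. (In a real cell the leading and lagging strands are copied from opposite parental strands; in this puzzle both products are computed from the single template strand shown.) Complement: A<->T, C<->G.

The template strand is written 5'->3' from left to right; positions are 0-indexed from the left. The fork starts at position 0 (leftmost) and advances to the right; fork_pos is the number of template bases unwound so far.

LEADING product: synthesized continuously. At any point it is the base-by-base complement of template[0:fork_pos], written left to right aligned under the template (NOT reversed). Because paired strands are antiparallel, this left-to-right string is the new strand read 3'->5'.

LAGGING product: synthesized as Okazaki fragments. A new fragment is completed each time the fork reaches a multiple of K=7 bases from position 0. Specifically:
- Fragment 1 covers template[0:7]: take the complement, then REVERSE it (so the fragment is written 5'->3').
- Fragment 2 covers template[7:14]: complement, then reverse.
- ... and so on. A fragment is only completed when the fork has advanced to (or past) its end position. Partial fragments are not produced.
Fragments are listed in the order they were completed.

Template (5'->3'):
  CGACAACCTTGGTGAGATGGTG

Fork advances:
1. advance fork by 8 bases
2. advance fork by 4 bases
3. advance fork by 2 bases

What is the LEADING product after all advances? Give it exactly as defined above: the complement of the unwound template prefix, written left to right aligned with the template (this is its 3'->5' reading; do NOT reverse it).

Answer: GCTGTTGGAACCAC

Derivation:
Step 1: advance 8 -> fork_pos = 0 + 8 = 8.
Step 2: advance 4 -> fork_pos = 8 + 4 = 12.
Step 3: advance 2 -> fork_pos = 12 + 2 = 14.
Unwound prefix: template[0:14] = CGACAACCTTGGTG
Complement it base by base (A<->T, C<->G), keeping left-to-right order:
  [0:5] CGACA -> GCTGT
  [5:10] ACCTT -> TGGAA
  [10:14] GGTG -> CCAC
Concatenate: GCTGTTGGAACCAC (length 14; written aligned with the template, i.e. 3'->5').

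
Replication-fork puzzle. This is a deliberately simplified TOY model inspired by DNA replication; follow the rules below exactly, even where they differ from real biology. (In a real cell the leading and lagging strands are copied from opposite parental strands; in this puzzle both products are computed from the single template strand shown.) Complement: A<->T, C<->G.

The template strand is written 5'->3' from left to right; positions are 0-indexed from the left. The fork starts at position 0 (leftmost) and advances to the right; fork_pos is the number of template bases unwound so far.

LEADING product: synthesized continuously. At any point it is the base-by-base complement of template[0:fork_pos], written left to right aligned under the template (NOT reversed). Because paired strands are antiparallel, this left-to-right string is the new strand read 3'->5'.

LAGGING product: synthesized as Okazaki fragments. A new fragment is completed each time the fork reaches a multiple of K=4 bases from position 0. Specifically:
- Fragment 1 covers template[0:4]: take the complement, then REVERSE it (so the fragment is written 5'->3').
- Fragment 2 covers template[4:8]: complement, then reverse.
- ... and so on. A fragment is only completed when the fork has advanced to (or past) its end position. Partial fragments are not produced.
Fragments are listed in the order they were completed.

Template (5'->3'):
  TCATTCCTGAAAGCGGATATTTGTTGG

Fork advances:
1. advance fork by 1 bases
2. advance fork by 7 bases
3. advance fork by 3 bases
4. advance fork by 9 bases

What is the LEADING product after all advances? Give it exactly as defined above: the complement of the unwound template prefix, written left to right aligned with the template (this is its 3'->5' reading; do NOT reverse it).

Answer: AGTAAGGACTTTCGCCTATA

Derivation:
Step 1: advance 1 -> fork_pos = 0 + 1 = 1.
Step 2: advance 7 -> fork_pos = 1 + 7 = 8.
Step 3: advance 3 -> fork_pos = 8 + 3 = 11.
Step 4: advance 9 -> fork_pos = 11 + 9 = 20.
Unwound prefix: template[0:20] = TCATTCCTGAAAGCGGATAT
Complement it base by base (A<->T, C<->G), keeping left-to-right order:
  [0:5] TCATT -> AGTAA
  [5:10] CCTGA -> GGACT
  [10:15] AAGCG -> TTCGC
  [15:20] GATAT -> CTATA
Concatenate: AGTAAGGACTTTCGCCTATA (length 20; written aligned with the template, i.e. 3'->5').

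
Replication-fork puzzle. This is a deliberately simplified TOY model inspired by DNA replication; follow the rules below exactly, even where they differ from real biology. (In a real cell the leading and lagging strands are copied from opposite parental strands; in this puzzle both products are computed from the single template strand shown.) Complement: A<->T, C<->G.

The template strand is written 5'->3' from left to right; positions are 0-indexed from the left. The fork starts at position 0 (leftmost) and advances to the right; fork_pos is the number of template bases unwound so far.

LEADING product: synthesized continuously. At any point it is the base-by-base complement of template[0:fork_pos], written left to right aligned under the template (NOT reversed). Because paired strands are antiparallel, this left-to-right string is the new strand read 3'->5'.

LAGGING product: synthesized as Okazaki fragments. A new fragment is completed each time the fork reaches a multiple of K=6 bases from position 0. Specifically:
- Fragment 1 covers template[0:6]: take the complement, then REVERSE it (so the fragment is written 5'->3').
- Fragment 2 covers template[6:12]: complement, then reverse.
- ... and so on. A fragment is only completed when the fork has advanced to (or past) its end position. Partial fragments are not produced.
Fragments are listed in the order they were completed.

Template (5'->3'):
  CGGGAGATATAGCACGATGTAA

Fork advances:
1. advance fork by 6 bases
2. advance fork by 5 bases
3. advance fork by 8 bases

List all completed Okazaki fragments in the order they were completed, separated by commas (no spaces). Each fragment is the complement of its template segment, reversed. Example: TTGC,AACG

Step 1: advance 6 -> fork_pos = 0 + 6 = 6. Reached multiple(s) of 6: 6 -> fragment 1 completed (1 total).
Step 2: advance 5 -> fork_pos = 6 + 5 = 11. Next multiple of 6 is 12 (not reached); still 1 fragment(s).
Step 3: advance 8 -> fork_pos = 11 + 8 = 19. Reached multiple(s) of 6: 12, 18 -> fragments 2-3 completed (3 total).
Final fork_pos = 19, so 3 fragment(s) are complete. Build each: template segment -> complement -> reverse.
Fragment 1: template[0:6] = CGGGAG -> complement GCCCTC -> reversed CTCCCG
Fragment 2: template[6:12] = ATATAG -> complement TATATC -> reversed CTATAT
Fragment 3: template[12:18] = CACGAT -> complement GTGCTA -> reversed ATCGTG

Answer: CTCCCG,CTATAT,ATCGTG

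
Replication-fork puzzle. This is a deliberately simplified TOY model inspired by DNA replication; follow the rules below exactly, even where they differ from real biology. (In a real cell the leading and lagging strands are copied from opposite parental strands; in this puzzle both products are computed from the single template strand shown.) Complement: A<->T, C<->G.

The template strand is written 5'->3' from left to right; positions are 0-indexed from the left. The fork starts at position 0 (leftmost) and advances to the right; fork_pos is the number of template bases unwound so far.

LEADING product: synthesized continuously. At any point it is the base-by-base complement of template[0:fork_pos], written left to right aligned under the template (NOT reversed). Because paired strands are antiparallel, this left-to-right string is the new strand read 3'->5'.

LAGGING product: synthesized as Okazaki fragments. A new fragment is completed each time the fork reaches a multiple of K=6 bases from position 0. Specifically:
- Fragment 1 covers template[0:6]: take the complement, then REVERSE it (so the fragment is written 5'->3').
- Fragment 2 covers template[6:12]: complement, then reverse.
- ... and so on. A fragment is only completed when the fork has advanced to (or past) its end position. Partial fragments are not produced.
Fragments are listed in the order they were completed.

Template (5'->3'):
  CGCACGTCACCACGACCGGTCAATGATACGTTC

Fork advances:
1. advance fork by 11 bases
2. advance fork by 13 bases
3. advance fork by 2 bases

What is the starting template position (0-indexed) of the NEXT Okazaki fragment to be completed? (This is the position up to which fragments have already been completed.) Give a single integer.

Answer: 24

Derivation:
Step 1: advance 11 -> fork_pos = 0 + 11 = 11. Reached multiple(s) of 6: 6 -> fragment 1 completed (1 total).
Step 2: advance 13 -> fork_pos = 11 + 13 = 24. Reached multiple(s) of 6: 12, 18, 24 -> fragments 2-4 completed (4 total).
Step 3: advance 2 -> fork_pos = 24 + 2 = 26. Next multiple of 6 is 30 (not reached); still 4 fragment(s).
4 fragment(s) completed, covering template[0:24] (4 x 6 = 24). The next fragment, fragment 5, covers template[24:30], so it starts at position 24.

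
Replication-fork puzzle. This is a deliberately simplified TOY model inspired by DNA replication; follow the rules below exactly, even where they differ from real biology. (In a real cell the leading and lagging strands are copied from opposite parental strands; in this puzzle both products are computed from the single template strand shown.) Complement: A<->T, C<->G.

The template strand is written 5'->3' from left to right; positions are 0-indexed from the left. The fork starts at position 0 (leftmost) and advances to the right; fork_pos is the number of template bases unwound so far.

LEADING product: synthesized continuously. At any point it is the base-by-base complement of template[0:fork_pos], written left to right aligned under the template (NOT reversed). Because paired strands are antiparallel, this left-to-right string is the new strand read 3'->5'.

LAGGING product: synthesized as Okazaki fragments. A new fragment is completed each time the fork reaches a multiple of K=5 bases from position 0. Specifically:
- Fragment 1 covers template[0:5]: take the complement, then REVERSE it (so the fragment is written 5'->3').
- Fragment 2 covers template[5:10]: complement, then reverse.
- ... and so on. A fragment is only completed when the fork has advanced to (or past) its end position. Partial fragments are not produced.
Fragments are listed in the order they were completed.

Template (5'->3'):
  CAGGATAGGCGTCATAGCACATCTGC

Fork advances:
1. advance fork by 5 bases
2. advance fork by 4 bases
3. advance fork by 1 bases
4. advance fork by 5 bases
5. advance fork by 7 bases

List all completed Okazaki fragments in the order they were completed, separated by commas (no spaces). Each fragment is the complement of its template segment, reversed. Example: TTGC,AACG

Answer: TCCTG,GCCTA,ATGAC,GTGCT

Derivation:
Step 1: advance 5 -> fork_pos = 0 + 5 = 5. Reached multiple(s) of 5: 5 -> fragment 1 completed (1 total).
Step 2: advance 4 -> fork_pos = 5 + 4 = 9. Next multiple of 5 is 10 (not reached); still 1 fragment(s).
Step 3: advance 1 -> fork_pos = 9 + 1 = 10. Reached multiple(s) of 5: 10 -> fragment 2 completed (2 total).
Step 4: advance 5 -> fork_pos = 10 + 5 = 15. Reached multiple(s) of 5: 15 -> fragment 3 completed (3 total).
Step 5: advance 7 -> fork_pos = 15 + 7 = 22. Reached multiple(s) of 5: 20 -> fragment 4 completed (4 total).
Final fork_pos = 22, so 4 fragment(s) are complete. Build each: template segment -> complement -> reverse.
Fragment 1: template[0:5] = CAGGA -> complement GTCCT -> reversed TCCTG
Fragment 2: template[5:10] = TAGGC -> complement ATCCG -> reversed GCCTA
Fragment 3: template[10:15] = GTCAT -> complement CAGTA -> reversed ATGAC
Fragment 4: template[15:20] = AGCAC -> complement TCGTG -> reversed GTGCT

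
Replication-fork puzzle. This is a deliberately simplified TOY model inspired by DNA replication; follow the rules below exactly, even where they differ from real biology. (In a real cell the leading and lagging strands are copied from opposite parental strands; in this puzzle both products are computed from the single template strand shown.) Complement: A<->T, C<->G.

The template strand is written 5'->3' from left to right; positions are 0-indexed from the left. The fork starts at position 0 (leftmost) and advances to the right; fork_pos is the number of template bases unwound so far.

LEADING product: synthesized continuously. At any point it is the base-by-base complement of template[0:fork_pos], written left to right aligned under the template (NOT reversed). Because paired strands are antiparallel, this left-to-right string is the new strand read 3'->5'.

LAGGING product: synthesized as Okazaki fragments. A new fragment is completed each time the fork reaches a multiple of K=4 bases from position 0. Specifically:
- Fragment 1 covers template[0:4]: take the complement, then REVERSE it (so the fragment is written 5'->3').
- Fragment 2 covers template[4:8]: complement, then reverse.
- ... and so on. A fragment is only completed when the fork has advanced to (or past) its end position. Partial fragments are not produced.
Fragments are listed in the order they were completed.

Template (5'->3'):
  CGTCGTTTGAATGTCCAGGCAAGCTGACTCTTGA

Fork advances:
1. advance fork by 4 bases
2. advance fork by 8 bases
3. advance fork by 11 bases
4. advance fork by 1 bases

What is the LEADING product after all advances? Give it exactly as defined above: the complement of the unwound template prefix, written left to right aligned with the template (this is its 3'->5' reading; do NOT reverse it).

Answer: GCAGCAAACTTACAGGTCCGTTCG

Derivation:
Step 1: advance 4 -> fork_pos = 0 + 4 = 4.
Step 2: advance 8 -> fork_pos = 4 + 8 = 12.
Step 3: advance 11 -> fork_pos = 12 + 11 = 23.
Step 4: advance 1 -> fork_pos = 23 + 1 = 24.
Unwound prefix: template[0:24] = CGTCGTTTGAATGTCCAGGCAAGC
Complement it base by base (A<->T, C<->G), keeping left-to-right order:
  [0:5] CGTCG -> GCAGC
  [5:10] TTTGA -> AAACT
  [10:15] ATGTC -> TACAG
  [15:20] CAGGC -> GTCCG
  [20:24] AAGC -> TTCG
Concatenate: GCAGCAAACTTACAGGTCCGTTCG (length 24; written aligned with the template, i.e. 3'->5').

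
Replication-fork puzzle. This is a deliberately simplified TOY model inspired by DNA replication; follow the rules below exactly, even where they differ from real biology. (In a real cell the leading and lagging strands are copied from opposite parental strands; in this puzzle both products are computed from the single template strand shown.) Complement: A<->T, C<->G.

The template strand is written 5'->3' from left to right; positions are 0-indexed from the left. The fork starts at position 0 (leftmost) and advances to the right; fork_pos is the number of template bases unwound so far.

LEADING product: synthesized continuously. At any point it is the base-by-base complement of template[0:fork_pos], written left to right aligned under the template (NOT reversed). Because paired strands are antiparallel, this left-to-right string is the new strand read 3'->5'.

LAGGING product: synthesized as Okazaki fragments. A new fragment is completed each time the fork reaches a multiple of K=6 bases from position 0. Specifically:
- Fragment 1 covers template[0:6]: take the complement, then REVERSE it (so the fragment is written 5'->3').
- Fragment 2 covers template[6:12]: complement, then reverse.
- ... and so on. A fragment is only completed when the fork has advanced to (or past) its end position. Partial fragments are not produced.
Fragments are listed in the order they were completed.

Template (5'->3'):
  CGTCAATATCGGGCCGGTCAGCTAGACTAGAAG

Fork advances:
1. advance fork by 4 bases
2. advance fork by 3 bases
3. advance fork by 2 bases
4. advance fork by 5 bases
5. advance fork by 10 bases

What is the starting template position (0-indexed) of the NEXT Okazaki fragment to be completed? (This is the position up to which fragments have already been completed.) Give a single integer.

Step 1: advance 4 -> fork_pos = 0 + 4 = 4. Next multiple of 6 is 6 (not reached); still 0 fragment(s).
Step 2: advance 3 -> fork_pos = 4 + 3 = 7. Reached multiple(s) of 6: 6 -> fragment 1 completed (1 total).
Step 3: advance 2 -> fork_pos = 7 + 2 = 9. Next multiple of 6 is 12 (not reached); still 1 fragment(s).
Step 4: advance 5 -> fork_pos = 9 + 5 = 14. Reached multiple(s) of 6: 12 -> fragment 2 completed (2 total).
Step 5: advance 10 -> fork_pos = 14 + 10 = 24. Reached multiple(s) of 6: 18, 24 -> fragments 3-4 completed (4 total).
4 fragment(s) completed, covering template[0:24] (4 x 6 = 24). The next fragment, fragment 5, covers template[24:30], so it starts at position 24.

Answer: 24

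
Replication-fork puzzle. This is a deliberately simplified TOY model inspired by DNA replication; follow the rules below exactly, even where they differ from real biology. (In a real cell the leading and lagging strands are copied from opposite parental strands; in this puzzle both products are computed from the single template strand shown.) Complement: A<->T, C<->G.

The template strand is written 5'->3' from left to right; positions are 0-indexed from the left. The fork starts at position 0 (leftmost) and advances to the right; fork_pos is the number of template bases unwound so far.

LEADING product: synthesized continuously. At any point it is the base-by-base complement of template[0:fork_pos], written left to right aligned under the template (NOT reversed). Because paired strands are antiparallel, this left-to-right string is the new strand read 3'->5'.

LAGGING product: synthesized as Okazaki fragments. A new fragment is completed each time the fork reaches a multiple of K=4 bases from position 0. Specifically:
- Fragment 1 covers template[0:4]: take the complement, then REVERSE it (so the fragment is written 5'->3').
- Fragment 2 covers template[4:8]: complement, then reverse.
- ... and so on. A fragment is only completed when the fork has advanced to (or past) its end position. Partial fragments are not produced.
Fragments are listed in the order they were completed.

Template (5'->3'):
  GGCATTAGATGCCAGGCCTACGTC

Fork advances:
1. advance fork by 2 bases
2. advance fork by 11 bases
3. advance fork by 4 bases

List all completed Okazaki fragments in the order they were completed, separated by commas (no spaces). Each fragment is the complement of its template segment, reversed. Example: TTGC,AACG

Answer: TGCC,CTAA,GCAT,CCTG

Derivation:
Step 1: advance 2 -> fork_pos = 0 + 2 = 2. Next multiple of 4 is 4 (not reached); still 0 fragment(s).
Step 2: advance 11 -> fork_pos = 2 + 11 = 13. Reached multiple(s) of 4: 4, 8, 12 -> fragments 1-3 completed (3 total).
Step 3: advance 4 -> fork_pos = 13 + 4 = 17. Reached multiple(s) of 4: 16 -> fragment 4 completed (4 total).
Final fork_pos = 17, so 4 fragment(s) are complete. Build each: template segment -> complement -> reverse.
Fragment 1: template[0:4] = GGCA -> complement CCGT -> reversed TGCC
Fragment 2: template[4:8] = TTAG -> complement AATC -> reversed CTAA
Fragment 3: template[8:12] = ATGC -> complement TACG -> reversed GCAT
Fragment 4: template[12:16] = CAGG -> complement GTCC -> reversed CCTG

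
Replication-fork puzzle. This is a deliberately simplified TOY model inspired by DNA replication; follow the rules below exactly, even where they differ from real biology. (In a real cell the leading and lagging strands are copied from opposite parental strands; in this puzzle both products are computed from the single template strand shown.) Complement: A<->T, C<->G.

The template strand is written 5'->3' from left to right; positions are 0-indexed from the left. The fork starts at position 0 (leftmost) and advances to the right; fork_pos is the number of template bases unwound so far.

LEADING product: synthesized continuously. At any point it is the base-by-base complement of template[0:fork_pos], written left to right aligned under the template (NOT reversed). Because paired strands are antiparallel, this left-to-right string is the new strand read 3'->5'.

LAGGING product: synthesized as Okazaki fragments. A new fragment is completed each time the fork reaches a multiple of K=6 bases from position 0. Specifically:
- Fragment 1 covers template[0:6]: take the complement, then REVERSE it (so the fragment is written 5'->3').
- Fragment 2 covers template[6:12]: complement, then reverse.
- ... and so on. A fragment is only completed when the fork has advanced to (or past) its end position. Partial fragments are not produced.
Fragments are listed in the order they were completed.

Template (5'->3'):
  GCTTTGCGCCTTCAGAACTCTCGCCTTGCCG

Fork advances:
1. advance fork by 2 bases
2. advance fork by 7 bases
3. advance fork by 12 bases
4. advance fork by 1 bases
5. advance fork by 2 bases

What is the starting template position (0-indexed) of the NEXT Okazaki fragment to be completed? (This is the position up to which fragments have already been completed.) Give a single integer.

Step 1: advance 2 -> fork_pos = 0 + 2 = 2. Next multiple of 6 is 6 (not reached); still 0 fragment(s).
Step 2: advance 7 -> fork_pos = 2 + 7 = 9. Reached multiple(s) of 6: 6 -> fragment 1 completed (1 total).
Step 3: advance 12 -> fork_pos = 9 + 12 = 21. Reached multiple(s) of 6: 12, 18 -> fragments 2-3 completed (3 total).
Step 4: advance 1 -> fork_pos = 21 + 1 = 22. Next multiple of 6 is 24 (not reached); still 3 fragment(s).
Step 5: advance 2 -> fork_pos = 22 + 2 = 24. Reached multiple(s) of 6: 24 -> fragment 4 completed (4 total).
4 fragment(s) completed, covering template[0:24] (4 x 6 = 24). The next fragment, fragment 5, covers template[24:30], so it starts at position 24.

Answer: 24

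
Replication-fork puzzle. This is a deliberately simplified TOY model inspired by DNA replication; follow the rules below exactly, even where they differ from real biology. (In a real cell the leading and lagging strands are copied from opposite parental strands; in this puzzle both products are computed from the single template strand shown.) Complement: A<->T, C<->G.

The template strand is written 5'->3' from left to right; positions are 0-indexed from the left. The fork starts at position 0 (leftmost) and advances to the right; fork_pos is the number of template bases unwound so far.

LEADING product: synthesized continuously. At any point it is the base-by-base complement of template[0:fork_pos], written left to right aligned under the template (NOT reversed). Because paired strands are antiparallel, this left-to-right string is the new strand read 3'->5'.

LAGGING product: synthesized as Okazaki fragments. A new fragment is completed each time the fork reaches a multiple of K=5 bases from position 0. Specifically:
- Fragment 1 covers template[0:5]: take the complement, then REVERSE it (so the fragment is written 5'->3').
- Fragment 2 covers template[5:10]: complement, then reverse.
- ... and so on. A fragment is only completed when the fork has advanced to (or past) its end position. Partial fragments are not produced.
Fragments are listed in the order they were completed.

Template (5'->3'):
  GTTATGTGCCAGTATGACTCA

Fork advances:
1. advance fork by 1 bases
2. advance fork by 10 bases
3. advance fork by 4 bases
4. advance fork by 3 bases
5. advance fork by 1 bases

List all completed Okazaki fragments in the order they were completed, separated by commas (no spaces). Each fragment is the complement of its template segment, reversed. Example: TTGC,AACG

Answer: ATAAC,GGCAC,ATACT

Derivation:
Step 1: advance 1 -> fork_pos = 0 + 1 = 1. Next multiple of 5 is 5 (not reached); still 0 fragment(s).
Step 2: advance 10 -> fork_pos = 1 + 10 = 11. Reached multiple(s) of 5: 5, 10 -> fragments 1-2 completed (2 total).
Step 3: advance 4 -> fork_pos = 11 + 4 = 15. Reached multiple(s) of 5: 15 -> fragment 3 completed (3 total).
Step 4: advance 3 -> fork_pos = 15 + 3 = 18. Next multiple of 5 is 20 (not reached); still 3 fragment(s).
Step 5: advance 1 -> fork_pos = 18 + 1 = 19. Next multiple of 5 is 20 (not reached); still 3 fragment(s).
Final fork_pos = 19, so 3 fragment(s) are complete. Build each: template segment -> complement -> reverse.
Fragment 1: template[0:5] = GTTAT -> complement CAATA -> reversed ATAAC
Fragment 2: template[5:10] = GTGCC -> complement CACGG -> reversed GGCAC
Fragment 3: template[10:15] = AGTAT -> complement TCATA -> reversed ATACT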